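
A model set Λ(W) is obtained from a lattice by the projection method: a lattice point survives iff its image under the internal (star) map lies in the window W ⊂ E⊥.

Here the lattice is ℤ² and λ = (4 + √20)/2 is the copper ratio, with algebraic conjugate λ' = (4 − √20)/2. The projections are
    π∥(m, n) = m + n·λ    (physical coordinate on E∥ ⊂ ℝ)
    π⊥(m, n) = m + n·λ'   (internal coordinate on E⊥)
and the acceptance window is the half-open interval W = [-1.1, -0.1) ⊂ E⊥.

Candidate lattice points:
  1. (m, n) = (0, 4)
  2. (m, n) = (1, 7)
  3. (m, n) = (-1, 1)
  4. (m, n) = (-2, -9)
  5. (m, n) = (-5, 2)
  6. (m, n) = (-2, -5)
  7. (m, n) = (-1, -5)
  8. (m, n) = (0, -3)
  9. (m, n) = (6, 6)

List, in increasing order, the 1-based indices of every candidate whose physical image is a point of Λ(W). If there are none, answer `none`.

1, 2, 6

λ' = (4−√20)/2 ≈ -0.2361.
candidate 1: (m,n)=(0,4) → π∥ = 0+4·λ ≈ 16.9443, π⊥ = 0+4·λ' ≈ -0.9443 ∈ [-1.1, -0.1) ⇒ IN Λ
candidate 2: (m,n)=(1,7) → π∥ = 1+7·λ ≈ 30.6525, π⊥ = 1+7·λ' ≈ -0.6525 ∈ [-1.1, -0.1) ⇒ IN Λ
candidate 3: (m,n)=(-1,1) → π∥ = -1+1·λ ≈ 3.2361, π⊥ = -1+1·λ' ≈ -1.2361 ∉ [-1.1, -0.1) ⇒ out
candidate 4: (m,n)=(-2,-9) → π∥ = -2-9·λ ≈ -40.1246, π⊥ = -2-9·λ' ≈ 0.1246 ∉ [-1.1, -0.1) ⇒ out
candidate 5: (m,n)=(-5,2) → π∥ = -5+2·λ ≈ 3.4721, π⊥ = -5+2·λ' ≈ -5.4721 ∉ [-1.1, -0.1) ⇒ out
candidate 6: (m,n)=(-2,-5) → π∥ = -2-5·λ ≈ -23.1803, π⊥ = -2-5·λ' ≈ -0.8197 ∈ [-1.1, -0.1) ⇒ IN Λ
candidate 7: (m,n)=(-1,-5) → π∥ = -1-5·λ ≈ -22.1803, π⊥ = -1-5·λ' ≈ 0.1803 ∉ [-1.1, -0.1) ⇒ out
candidate 8: (m,n)=(0,-3) → π∥ = 0-3·λ ≈ -12.7082, π⊥ = 0-3·λ' ≈ 0.7082 ∉ [-1.1, -0.1) ⇒ out
candidate 9: (m,n)=(6,6) → π∥ = 6+6·λ ≈ 31.4164, π⊥ = 6+6·λ' ≈ 4.5836 ∉ [-1.1, -0.1) ⇒ out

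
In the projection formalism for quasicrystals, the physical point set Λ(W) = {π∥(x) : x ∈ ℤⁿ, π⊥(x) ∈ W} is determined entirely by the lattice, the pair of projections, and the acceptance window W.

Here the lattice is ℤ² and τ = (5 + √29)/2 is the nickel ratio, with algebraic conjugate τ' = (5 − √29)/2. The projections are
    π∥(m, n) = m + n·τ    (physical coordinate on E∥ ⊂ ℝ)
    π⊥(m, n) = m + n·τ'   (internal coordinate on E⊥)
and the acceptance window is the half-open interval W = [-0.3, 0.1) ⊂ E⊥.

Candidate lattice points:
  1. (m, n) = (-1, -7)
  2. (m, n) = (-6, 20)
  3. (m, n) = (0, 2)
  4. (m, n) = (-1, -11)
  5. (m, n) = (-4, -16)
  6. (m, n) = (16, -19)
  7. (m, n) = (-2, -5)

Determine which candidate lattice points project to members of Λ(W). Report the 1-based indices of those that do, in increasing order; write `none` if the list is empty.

τ' = (5−√29)/2 ≈ -0.1926.
#1 (-1,-7): internal coord -1 + (-7)·τ' = +0.3481; +0.3481 ∉ [-0.3, 0.1) → out
#2 (-6,20): internal coord -6 + (20)·τ' = -9.8516; -9.8516 ∉ [-0.3, 0.1) → out
#3 (0,2): internal coord 0 + (2)·τ' = -0.3852; -0.3852 ∉ [-0.3, 0.1) → out
#4 (-1,-11): internal coord -1 + (-11)·τ' = +1.1184; +1.1184 ∉ [-0.3, 0.1) → out
#5 (-4,-16): internal coord -4 + (-16)·τ' = -0.9187; -0.9187 ∉ [-0.3, 0.1) → out
#6 (16,-19): internal coord 16 + (-19)·τ' = +19.6591; +19.6591 ∉ [-0.3, 0.1) → out
#7 (-2,-5): internal coord -2 + (-5)·τ' = -1.0371; -1.0371 ∉ [-0.3, 0.1) → out

none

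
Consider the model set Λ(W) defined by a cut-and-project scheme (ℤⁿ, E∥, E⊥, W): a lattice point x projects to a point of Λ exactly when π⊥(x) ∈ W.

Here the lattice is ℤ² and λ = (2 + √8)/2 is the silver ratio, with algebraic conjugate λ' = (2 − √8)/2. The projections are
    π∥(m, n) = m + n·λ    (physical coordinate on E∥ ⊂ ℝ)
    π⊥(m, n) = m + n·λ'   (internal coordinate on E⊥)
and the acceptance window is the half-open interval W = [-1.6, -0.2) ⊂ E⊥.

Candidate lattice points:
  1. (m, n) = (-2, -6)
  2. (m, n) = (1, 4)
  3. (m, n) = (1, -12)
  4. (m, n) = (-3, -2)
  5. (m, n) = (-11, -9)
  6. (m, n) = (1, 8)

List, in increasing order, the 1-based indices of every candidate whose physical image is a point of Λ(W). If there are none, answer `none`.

2

Numerically λ ≈ 2.414214 and λ' = −1/λ ≈ -0.414214.
[1] lift (-2,-6): star map gives 0.485281; window check -1.6 ≤ 0.485281 < -0.2 is false → out
[2] lift (1,4): star map gives -0.656854; window check -1.6 ≤ -0.656854 < -0.2 is true → IN Λ
[3] lift (1,-12): star map gives 5.970563; window check -1.6 ≤ 5.970563 < -0.2 is false → out
[4] lift (-3,-2): star map gives -2.171573; window check -1.6 ≤ -2.171573 < -0.2 is false → out
[5] lift (-11,-9): star map gives -7.272078; window check -1.6 ≤ -7.272078 < -0.2 is false → out
[6] lift (1,8): star map gives -2.313708; window check -1.6 ≤ -2.313708 < -0.2 is false → out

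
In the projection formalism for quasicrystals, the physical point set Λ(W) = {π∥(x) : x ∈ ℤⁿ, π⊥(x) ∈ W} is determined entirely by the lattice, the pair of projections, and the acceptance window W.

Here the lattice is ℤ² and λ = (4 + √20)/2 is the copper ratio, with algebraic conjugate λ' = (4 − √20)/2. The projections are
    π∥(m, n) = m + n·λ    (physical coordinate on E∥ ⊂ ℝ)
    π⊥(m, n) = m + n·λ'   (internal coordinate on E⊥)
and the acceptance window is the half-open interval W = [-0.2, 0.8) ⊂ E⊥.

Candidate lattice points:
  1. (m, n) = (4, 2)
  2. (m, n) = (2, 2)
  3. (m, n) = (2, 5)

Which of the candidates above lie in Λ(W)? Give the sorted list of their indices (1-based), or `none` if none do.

λ' = (4−√20)/2 ≈ -0.236068.
candidate 1: (m,n)=(4,2) → π∥ = 4+2·λ ≈ 12.472136, π⊥ = 4+2·λ' ≈ 3.527864 ∉ [-0.2, 0.8) ⇒ out
candidate 2: (m,n)=(2,2) → π∥ = 2+2·λ ≈ 10.472136, π⊥ = 2+2·λ' ≈ 1.527864 ∉ [-0.2, 0.8) ⇒ out
candidate 3: (m,n)=(2,5) → π∥ = 2+5·λ ≈ 23.180340, π⊥ = 2+5·λ' ≈ 0.819660 ∉ [-0.2, 0.8) ⇒ out

none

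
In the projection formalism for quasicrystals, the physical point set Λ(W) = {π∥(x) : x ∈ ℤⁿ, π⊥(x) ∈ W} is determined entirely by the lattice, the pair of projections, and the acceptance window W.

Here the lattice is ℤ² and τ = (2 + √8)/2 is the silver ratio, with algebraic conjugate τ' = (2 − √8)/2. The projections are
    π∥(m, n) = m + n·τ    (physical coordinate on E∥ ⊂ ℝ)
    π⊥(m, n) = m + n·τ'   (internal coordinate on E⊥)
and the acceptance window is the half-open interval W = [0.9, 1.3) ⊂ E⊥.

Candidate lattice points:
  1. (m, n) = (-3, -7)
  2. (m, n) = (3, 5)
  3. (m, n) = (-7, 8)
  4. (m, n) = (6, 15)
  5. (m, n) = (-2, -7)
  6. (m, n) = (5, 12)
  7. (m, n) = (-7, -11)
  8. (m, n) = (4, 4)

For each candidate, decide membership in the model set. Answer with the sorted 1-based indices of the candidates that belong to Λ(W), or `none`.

Numerically τ ≈ 2.41421 and τ' = −1/τ ≈ -0.41421.
candidate 1: (m,n)=(-3,-7) → π∥ = -3-7·τ ≈ -19.89949, π⊥ = -3-7·τ' ≈ -0.10051 ∉ [0.9, 1.3) ⇒ out
candidate 2: (m,n)=(3,5) → π∥ = 3+5·τ ≈ 15.07107, π⊥ = 3+5·τ' ≈ 0.92893 ∈ [0.9, 1.3) ⇒ IN Λ
candidate 3: (m,n)=(-7,8) → π∥ = -7+8·τ ≈ 12.31371, π⊥ = -7+8·τ' ≈ -10.31371 ∉ [0.9, 1.3) ⇒ out
candidate 4: (m,n)=(6,15) → π∥ = 6+15·τ ≈ 42.21320, π⊥ = 6+15·τ' ≈ -0.21320 ∉ [0.9, 1.3) ⇒ out
candidate 5: (m,n)=(-2,-7) → π∥ = -2-7·τ ≈ -18.89949, π⊥ = -2-7·τ' ≈ 0.89949 ∉ [0.9, 1.3) ⇒ out
candidate 6: (m,n)=(5,12) → π∥ = 5+12·τ ≈ 33.97056, π⊥ = 5+12·τ' ≈ 0.02944 ∉ [0.9, 1.3) ⇒ out
candidate 7: (m,n)=(-7,-11) → π∥ = -7-11·τ ≈ -33.55635, π⊥ = -7-11·τ' ≈ -2.44365 ∉ [0.9, 1.3) ⇒ out
candidate 8: (m,n)=(4,4) → π∥ = 4+4·τ ≈ 13.65685, π⊥ = 4+4·τ' ≈ 2.34315 ∉ [0.9, 1.3) ⇒ out

2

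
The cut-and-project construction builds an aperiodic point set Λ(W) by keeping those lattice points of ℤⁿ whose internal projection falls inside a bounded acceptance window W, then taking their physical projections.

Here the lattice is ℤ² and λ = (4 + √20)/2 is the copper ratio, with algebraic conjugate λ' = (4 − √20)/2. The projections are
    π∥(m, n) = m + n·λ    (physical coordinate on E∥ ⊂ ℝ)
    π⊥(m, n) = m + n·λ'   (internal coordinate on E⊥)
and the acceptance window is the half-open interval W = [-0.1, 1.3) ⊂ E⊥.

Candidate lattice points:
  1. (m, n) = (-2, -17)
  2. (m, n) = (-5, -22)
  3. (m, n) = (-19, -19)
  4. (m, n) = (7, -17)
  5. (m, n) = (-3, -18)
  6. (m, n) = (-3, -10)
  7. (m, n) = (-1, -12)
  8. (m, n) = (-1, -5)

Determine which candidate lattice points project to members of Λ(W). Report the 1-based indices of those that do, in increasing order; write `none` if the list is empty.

2, 5, 8

λ' = (4−√20)/2 ≈ -0.236068.
#1 (-2,-17): internal coord -2 + (-17)·λ' = +2.013156; +2.013156 ∉ [-0.1, 1.3) → out
#2 (-5,-22): internal coord -5 + (-22)·λ' = +0.193496; +0.193496 ∈ [-0.1, 1.3) → IN Λ
#3 (-19,-19): internal coord -19 + (-19)·λ' = -14.514708; -14.514708 ∉ [-0.1, 1.3) → out
#4 (7,-17): internal coord 7 + (-17)·λ' = +11.013156; +11.013156 ∉ [-0.1, 1.3) → out
#5 (-3,-18): internal coord -3 + (-18)·λ' = +1.249224; +1.249224 ∈ [-0.1, 1.3) → IN Λ
#6 (-3,-10): internal coord -3 + (-10)·λ' = -0.639320; -0.639320 ∉ [-0.1, 1.3) → out
#7 (-1,-12): internal coord -1 + (-12)·λ' = +1.832816; +1.832816 ∉ [-0.1, 1.3) → out
#8 (-1,-5): internal coord -1 + (-5)·λ' = +0.180340; +0.180340 ∈ [-0.1, 1.3) → IN Λ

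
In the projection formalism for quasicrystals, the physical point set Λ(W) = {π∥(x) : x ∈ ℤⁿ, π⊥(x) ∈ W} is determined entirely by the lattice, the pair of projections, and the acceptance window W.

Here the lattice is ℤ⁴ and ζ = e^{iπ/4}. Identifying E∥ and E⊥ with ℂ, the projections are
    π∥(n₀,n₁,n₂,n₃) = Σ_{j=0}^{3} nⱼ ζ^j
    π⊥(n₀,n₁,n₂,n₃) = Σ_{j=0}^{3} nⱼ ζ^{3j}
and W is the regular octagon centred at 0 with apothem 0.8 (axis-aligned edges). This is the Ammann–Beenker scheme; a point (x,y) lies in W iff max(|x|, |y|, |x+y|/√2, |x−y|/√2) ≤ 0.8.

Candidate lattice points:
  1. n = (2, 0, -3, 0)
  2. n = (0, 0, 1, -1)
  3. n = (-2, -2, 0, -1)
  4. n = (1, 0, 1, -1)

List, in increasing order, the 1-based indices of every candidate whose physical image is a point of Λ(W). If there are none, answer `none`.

Internal map: ζ^{3j} for j=0..3 gives (1,0), (−√2/2,√2/2), (0,−1), (√2/2,√2/2).
#1 (2, 0, -3, 0): internal (2.000000, 3.000000); octagon support 3.535534 vs apothem 0.8 → ∉ W
#2 (0, 0, 1, -1): internal (-0.707107, -1.707107); octagon support 1.707107 vs apothem 0.8 → ∉ W
#3 (-2, -2, 0, -1): internal (-1.292893, -2.121320); octagon support 2.414214 vs apothem 0.8 → ∉ W
#4 (1, 0, 1, -1): internal (0.292893, -1.707107); octagon support 1.707107 vs apothem 0.8 → ∉ W

none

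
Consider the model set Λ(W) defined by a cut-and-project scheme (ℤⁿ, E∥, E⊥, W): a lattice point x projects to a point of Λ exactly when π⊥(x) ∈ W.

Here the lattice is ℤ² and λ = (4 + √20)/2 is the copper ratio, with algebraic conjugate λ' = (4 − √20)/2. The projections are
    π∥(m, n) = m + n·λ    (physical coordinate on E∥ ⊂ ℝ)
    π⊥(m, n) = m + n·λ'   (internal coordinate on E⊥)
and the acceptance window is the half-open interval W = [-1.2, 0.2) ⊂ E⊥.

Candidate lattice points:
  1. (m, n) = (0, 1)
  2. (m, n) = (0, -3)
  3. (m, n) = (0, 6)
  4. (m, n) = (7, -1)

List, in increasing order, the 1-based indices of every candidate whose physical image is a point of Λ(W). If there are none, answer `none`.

Numerically λ ≈ 4.236068 and λ' = −1/λ ≈ -0.236068.
#1 (0,1): internal coord 0 + (1)·λ' = -0.236068; -0.236068 ∈ [-1.2, 0.2) → IN Λ
#2 (0,-3): internal coord 0 + (-3)·λ' = +0.708204; +0.708204 ∉ [-1.2, 0.2) → out
#3 (0,6): internal coord 0 + (6)·λ' = -1.416408; -1.416408 ∉ [-1.2, 0.2) → out
#4 (7,-1): internal coord 7 + (-1)·λ' = +7.236068; +7.236068 ∉ [-1.2, 0.2) → out

1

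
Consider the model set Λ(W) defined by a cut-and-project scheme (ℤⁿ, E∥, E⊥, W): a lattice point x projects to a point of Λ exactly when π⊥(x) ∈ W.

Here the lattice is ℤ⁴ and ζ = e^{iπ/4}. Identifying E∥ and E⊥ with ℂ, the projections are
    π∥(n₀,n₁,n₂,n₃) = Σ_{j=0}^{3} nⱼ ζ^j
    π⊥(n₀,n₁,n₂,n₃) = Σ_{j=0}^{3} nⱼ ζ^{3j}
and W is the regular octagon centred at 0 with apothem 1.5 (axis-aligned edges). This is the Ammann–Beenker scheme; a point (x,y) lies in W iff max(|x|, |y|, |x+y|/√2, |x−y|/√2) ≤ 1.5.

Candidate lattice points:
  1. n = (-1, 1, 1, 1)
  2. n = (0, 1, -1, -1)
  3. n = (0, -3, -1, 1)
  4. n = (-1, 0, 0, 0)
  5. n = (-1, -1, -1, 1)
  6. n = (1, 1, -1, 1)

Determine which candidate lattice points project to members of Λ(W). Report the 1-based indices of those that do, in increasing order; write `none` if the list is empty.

π⊥(n) = n₀ + n₁ζ³ + n₂ζ⁶ + n₃ζ⁹ where ζ = e^{iπ/4}.
#1 (-1, 1, 1, 1): internal (-1.0000, 0.4142); octagon support 1.0000 vs apothem 1.5 → ∈ W
#2 (0, 1, -1, -1): internal (-1.4142, 1.0000); octagon support 1.7071 vs apothem 1.5 → ∉ W
#3 (0, -3, -1, 1): internal (2.8284, -0.4142); octagon support 2.8284 vs apothem 1.5 → ∉ W
#4 (-1, 0, 0, 0): internal (-1.0000, 0.0000); octagon support 1.0000 vs apothem 1.5 → ∈ W
#5 (-1, -1, -1, 1): internal (0.4142, 1.0000); octagon support 1.0000 vs apothem 1.5 → ∈ W
#6 (1, 1, -1, 1): internal (1.0000, 2.4142); octagon support 2.4142 vs apothem 1.5 → ∉ W

1, 4, 5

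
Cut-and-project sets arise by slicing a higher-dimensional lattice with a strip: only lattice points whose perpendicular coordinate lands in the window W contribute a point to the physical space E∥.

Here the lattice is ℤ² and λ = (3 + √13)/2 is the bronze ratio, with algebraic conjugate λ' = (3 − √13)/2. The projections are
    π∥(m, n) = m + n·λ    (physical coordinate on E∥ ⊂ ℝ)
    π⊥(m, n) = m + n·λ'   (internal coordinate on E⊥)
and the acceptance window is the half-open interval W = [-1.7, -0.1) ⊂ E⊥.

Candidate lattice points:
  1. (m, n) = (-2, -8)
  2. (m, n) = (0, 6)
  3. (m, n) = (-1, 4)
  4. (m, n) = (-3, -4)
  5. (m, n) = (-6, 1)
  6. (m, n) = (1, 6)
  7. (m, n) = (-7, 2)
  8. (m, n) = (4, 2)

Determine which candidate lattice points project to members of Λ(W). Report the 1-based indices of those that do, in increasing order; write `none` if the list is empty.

6

λ' = (3−√13)/2 ≈ -0.3028.
[1] lift (-2,-8): star map gives 0.4222; window check -1.7 ≤ 0.4222 < -0.1 is false → out
[2] lift (0,6): star map gives -1.8167; window check -1.7 ≤ -1.8167 < -0.1 is false → out
[3] lift (-1,4): star map gives -2.2111; window check -1.7 ≤ -2.2111 < -0.1 is false → out
[4] lift (-3,-4): star map gives -1.7889; window check -1.7 ≤ -1.7889 < -0.1 is false → out
[5] lift (-6,1): star map gives -6.3028; window check -1.7 ≤ -6.3028 < -0.1 is false → out
[6] lift (1,6): star map gives -0.8167; window check -1.7 ≤ -0.8167 < -0.1 is true → IN Λ
[7] lift (-7,2): star map gives -7.6056; window check -1.7 ≤ -7.6056 < -0.1 is false → out
[8] lift (4,2): star map gives 3.3944; window check -1.7 ≤ 3.3944 < -0.1 is false → out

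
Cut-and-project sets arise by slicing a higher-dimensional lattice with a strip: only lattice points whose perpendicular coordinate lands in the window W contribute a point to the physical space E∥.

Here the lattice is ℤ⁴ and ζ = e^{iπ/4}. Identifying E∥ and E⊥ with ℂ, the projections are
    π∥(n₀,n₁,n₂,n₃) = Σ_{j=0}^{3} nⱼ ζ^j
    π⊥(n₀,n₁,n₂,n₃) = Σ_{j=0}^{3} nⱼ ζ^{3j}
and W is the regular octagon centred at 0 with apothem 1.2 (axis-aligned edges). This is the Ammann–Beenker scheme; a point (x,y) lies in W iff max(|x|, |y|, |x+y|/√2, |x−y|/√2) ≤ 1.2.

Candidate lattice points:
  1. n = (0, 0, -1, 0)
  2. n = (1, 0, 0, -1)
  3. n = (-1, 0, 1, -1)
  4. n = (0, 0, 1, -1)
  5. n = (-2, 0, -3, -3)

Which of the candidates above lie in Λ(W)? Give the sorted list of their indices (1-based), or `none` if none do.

Internal map: ζ^{3j} for j=0..3 gives (1,0), (−√2/2,√2/2), (0,−1), (√2/2,√2/2).
candidate 1: n = (0, 0, -1, 0) → π⊥ ≈ (+0.000000, +1.000000); max(|x|,|y|,|x±y|/√2) = 1.000000 ≤ 1.2 ⇒ ∈ W
candidate 2: n = (1, 0, 0, -1) → π⊥ ≈ (+0.292893, -0.707107); max(|x|,|y|,|x±y|/√2) = 0.707107 ≤ 1.2 ⇒ ∈ W
candidate 3: n = (-1, 0, 1, -1) → π⊥ ≈ (-1.707107, -1.707107); max(|x|,|y|,|x±y|/√2) = 2.414214 > 1.2 ⇒ ∉ W
candidate 4: n = (0, 0, 1, -1) → π⊥ ≈ (-0.707107, -1.707107); max(|x|,|y|,|x±y|/√2) = 1.707107 > 1.2 ⇒ ∉ W
candidate 5: n = (-2, 0, -3, -3) → π⊥ ≈ (-4.121320, +0.878680); max(|x|,|y|,|x±y|/√2) = 4.121320 > 1.2 ⇒ ∉ W

1, 2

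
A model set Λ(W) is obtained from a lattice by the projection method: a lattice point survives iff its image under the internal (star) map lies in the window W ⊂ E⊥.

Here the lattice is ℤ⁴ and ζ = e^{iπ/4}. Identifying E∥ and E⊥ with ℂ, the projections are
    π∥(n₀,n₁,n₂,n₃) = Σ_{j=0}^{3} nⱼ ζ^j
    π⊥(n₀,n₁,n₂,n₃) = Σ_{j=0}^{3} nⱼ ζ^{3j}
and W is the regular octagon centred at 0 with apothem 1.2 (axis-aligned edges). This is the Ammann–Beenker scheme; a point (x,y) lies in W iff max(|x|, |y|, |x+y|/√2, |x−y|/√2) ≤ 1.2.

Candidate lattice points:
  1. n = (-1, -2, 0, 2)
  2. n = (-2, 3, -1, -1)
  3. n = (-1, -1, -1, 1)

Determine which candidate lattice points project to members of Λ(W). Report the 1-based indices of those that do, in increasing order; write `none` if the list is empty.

π⊥(n) = n₀ + n₁ζ³ + n₂ζ⁶ + n₃ζ⁹ where ζ = e^{iπ/4}.
#1 (-1, -2, 0, 2): internal (1.8284, 0.0000); octagon support 1.8284 vs apothem 1.2 → ∉ W
#2 (-2, 3, -1, -1): internal (-4.8284, 2.4142); octagon support 5.1213 vs apothem 1.2 → ∉ W
#3 (-1, -1, -1, 1): internal (0.4142, 1.0000); octagon support 1.0000 vs apothem 1.2 → ∈ W

3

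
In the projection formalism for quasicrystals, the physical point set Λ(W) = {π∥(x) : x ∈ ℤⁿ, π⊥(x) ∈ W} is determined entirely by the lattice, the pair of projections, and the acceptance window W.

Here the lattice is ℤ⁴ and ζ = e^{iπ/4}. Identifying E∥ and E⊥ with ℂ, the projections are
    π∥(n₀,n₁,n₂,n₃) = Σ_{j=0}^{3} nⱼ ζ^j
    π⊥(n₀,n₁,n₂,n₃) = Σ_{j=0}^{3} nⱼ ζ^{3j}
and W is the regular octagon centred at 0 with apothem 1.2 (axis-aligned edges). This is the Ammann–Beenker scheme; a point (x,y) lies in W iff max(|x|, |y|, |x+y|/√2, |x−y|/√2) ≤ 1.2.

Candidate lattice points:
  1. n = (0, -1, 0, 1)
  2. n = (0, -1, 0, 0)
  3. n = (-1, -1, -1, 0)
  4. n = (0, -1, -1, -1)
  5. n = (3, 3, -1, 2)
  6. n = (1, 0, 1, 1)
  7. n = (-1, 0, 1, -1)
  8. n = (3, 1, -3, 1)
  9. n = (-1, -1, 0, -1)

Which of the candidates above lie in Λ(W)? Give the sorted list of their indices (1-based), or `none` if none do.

π⊥(n) = n₀ + n₁ζ³ + n₂ζ⁶ + n₃ζ⁹ where ζ = e^{iπ/4}.
candidate 1: n = (0, -1, 0, 1) → π⊥ ≈ (+1.4142, +0.0000); max(|x|,|y|,|x±y|/√2) = 1.4142 > 1.2 ⇒ ∉ W
candidate 2: n = (0, -1, 0, 0) → π⊥ ≈ (+0.7071, -0.7071); max(|x|,|y|,|x±y|/√2) = 1.0000 ≤ 1.2 ⇒ ∈ W
candidate 3: n = (-1, -1, -1, 0) → π⊥ ≈ (-0.2929, +0.2929); max(|x|,|y|,|x±y|/√2) = 0.4142 ≤ 1.2 ⇒ ∈ W
candidate 4: n = (0, -1, -1, -1) → π⊥ ≈ (+0.0000, -0.4142); max(|x|,|y|,|x±y|/√2) = 0.4142 ≤ 1.2 ⇒ ∈ W
candidate 5: n = (3, 3, -1, 2) → π⊥ ≈ (+2.2929, +4.5355); max(|x|,|y|,|x±y|/√2) = 4.8284 > 1.2 ⇒ ∉ W
candidate 6: n = (1, 0, 1, 1) → π⊥ ≈ (+1.7071, -0.2929); max(|x|,|y|,|x±y|/√2) = 1.7071 > 1.2 ⇒ ∉ W
candidate 7: n = (-1, 0, 1, -1) → π⊥ ≈ (-1.7071, -1.7071); max(|x|,|y|,|x±y|/√2) = 2.4142 > 1.2 ⇒ ∉ W
candidate 8: n = (3, 1, -3, 1) → π⊥ ≈ (+3.0000, +4.4142); max(|x|,|y|,|x±y|/√2) = 5.2426 > 1.2 ⇒ ∉ W
candidate 9: n = (-1, -1, 0, -1) → π⊥ ≈ (-1.0000, -1.4142); max(|x|,|y|,|x±y|/√2) = 1.7071 > 1.2 ⇒ ∉ W

2, 3, 4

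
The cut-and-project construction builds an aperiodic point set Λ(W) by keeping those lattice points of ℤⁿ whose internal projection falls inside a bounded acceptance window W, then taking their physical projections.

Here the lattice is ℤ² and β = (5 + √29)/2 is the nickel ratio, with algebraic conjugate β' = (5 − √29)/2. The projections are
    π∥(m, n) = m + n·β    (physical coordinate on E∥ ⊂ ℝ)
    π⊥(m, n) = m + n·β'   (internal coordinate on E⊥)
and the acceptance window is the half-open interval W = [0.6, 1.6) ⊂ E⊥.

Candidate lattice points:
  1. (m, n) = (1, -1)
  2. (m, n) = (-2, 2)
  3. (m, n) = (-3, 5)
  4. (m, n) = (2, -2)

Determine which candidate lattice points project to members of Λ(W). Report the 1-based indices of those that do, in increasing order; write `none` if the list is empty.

1

β' = (5−√29)/2 ≈ -0.192582.
[1] lift (1,-1): star map gives 1.192582; window check 0.6 ≤ 1.192582 < 1.6 is true → IN Λ
[2] lift (-2,2): star map gives -2.385165; window check 0.6 ≤ -2.385165 < 1.6 is false → out
[3] lift (-3,5): star map gives -3.962912; window check 0.6 ≤ -3.962912 < 1.6 is false → out
[4] lift (2,-2): star map gives 2.385165; window check 0.6 ≤ 2.385165 < 1.6 is false → out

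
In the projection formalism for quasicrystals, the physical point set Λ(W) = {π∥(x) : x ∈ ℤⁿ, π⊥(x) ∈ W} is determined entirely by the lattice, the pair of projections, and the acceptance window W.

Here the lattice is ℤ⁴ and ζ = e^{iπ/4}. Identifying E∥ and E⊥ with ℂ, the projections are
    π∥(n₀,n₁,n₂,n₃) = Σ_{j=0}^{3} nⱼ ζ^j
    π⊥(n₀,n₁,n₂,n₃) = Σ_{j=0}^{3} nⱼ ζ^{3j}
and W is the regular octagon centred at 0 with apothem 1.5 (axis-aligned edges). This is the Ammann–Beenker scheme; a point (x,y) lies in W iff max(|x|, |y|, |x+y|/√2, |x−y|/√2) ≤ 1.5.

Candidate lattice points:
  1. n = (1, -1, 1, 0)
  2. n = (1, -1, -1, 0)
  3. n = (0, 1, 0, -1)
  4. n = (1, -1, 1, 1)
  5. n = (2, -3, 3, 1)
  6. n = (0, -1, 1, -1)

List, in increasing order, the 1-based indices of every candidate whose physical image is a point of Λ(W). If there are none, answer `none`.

3

With ζ = e^{iπ/4} the internal vectors are ζ^0,ζ^3,ζ^6,ζ^9.
#1 (1, -1, 1, 0): internal (1.707107, -1.707107); octagon support 2.414214 vs apothem 1.5 → ∉ W
#2 (1, -1, -1, 0): internal (1.707107, 0.292893); octagon support 1.707107 vs apothem 1.5 → ∉ W
#3 (0, 1, 0, -1): internal (-1.414214, 0.000000); octagon support 1.414214 vs apothem 1.5 → ∈ W
#4 (1, -1, 1, 1): internal (2.414214, -1.000000); octagon support 2.414214 vs apothem 1.5 → ∉ W
#5 (2, -3, 3, 1): internal (4.828427, -4.414214); octagon support 6.535534 vs apothem 1.5 → ∉ W
#6 (0, -1, 1, -1): internal (0.000000, -2.414214); octagon support 2.414214 vs apothem 1.5 → ∉ W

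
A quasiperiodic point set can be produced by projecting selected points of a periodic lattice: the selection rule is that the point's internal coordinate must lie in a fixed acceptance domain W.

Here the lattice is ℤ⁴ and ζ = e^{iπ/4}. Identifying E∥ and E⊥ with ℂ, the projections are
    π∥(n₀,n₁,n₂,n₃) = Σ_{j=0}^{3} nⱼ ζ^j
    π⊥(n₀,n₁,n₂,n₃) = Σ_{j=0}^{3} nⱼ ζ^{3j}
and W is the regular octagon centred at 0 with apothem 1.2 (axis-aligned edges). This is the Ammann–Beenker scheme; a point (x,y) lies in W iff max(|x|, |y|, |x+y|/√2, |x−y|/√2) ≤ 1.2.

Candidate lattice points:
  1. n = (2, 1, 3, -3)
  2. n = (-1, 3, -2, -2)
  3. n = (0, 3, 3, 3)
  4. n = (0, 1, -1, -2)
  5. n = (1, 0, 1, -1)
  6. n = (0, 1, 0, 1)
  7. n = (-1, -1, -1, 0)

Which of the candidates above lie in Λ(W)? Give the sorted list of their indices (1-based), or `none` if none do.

π⊥(n) = n₀ + n₁ζ³ + n₂ζ⁶ + n₃ζ⁹ where ζ = e^{iπ/4}.
#1 (2, 1, 3, -3): internal (-0.82843, -4.41421); octagon support 4.41421 vs apothem 1.2 → ∉ W
#2 (-1, 3, -2, -2): internal (-4.53553, 2.70711); octagon support 5.12132 vs apothem 1.2 → ∉ W
#3 (0, 3, 3, 3): internal (0.00000, 1.24264); octagon support 1.24264 vs apothem 1.2 → ∉ W
#4 (0, 1, -1, -2): internal (-2.12132, 0.29289); octagon support 2.12132 vs apothem 1.2 → ∉ W
#5 (1, 0, 1, -1): internal (0.29289, -1.70711); octagon support 1.70711 vs apothem 1.2 → ∉ W
#6 (0, 1, 0, 1): internal (0.00000, 1.41421); octagon support 1.41421 vs apothem 1.2 → ∉ W
#7 (-1, -1, -1, 0): internal (-0.29289, 0.29289); octagon support 0.41421 vs apothem 1.2 → ∈ W

7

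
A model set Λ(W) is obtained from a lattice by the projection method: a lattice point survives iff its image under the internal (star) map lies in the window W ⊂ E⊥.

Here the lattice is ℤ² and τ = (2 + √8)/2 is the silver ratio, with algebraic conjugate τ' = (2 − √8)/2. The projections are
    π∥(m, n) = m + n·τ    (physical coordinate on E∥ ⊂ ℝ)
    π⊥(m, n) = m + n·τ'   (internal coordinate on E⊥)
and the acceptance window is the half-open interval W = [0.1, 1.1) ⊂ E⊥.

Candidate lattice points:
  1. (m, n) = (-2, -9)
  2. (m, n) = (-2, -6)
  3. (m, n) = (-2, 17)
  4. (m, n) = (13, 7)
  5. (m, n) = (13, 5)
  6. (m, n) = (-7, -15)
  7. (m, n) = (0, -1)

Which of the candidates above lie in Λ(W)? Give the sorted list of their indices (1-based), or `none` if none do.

τ' = (2−√8)/2 ≈ -0.41421.
[1] lift (-2,-9): star map gives 1.72792; window check 0.1 ≤ 1.72792 < 1.1 is false → out
[2] lift (-2,-6): star map gives 0.48528; window check 0.1 ≤ 0.48528 < 1.1 is true → IN Λ
[3] lift (-2,17): star map gives -9.04163; window check 0.1 ≤ -9.04163 < 1.1 is false → out
[4] lift (13,7): star map gives 10.10051; window check 0.1 ≤ 10.10051 < 1.1 is false → out
[5] lift (13,5): star map gives 10.92893; window check 0.1 ≤ 10.92893 < 1.1 is false → out
[6] lift (-7,-15): star map gives -0.78680; window check 0.1 ≤ -0.78680 < 1.1 is false → out
[7] lift (0,-1): star map gives 0.41421; window check 0.1 ≤ 0.41421 < 1.1 is true → IN Λ

2, 7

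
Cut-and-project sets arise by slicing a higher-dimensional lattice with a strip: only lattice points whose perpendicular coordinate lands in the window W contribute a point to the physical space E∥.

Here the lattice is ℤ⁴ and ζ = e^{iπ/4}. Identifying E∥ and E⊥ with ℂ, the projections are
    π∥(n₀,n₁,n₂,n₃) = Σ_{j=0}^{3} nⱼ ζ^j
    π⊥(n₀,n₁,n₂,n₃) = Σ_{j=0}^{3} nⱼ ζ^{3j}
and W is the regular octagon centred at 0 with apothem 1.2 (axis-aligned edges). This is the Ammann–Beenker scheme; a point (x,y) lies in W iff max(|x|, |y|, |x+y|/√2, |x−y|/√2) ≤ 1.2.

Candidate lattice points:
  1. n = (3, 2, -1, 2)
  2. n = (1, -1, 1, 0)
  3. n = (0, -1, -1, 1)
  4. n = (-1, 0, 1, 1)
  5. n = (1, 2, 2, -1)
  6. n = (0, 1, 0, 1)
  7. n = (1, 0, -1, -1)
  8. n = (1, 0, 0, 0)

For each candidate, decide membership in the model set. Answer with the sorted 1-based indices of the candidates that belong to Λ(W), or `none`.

π⊥(n) = n₀ + n₁ζ³ + n₂ζ⁶ + n₃ζ⁹ where ζ = e^{iπ/4}.
#1 (3, 2, -1, 2): internal (3.0000, 3.8284); octagon support 4.8284 vs apothem 1.2 → ∉ W
#2 (1, -1, 1, 0): internal (1.7071, -1.7071); octagon support 2.4142 vs apothem 1.2 → ∉ W
#3 (0, -1, -1, 1): internal (1.4142, 1.0000); octagon support 1.7071 vs apothem 1.2 → ∉ W
#4 (-1, 0, 1, 1): internal (-0.2929, -0.2929); octagon support 0.4142 vs apothem 1.2 → ∈ W
#5 (1, 2, 2, -1): internal (-1.1213, -1.2929); octagon support 1.7071 vs apothem 1.2 → ∉ W
#6 (0, 1, 0, 1): internal (0.0000, 1.4142); octagon support 1.4142 vs apothem 1.2 → ∉ W
#7 (1, 0, -1, -1): internal (0.2929, 0.2929); octagon support 0.4142 vs apothem 1.2 → ∈ W
#8 (1, 0, 0, 0): internal (1.0000, 0.0000); octagon support 1.0000 vs apothem 1.2 → ∈ W

4, 7, 8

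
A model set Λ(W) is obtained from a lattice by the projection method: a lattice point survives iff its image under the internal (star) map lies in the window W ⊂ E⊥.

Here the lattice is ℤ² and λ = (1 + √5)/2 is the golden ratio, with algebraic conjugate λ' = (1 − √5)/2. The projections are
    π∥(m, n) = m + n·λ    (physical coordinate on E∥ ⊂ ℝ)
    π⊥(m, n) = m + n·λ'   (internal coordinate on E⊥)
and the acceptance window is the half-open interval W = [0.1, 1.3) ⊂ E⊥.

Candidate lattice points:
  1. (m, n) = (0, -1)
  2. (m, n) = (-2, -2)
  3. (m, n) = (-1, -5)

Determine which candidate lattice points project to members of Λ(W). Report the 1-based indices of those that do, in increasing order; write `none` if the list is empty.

1

Numerically λ ≈ 1.61803 and λ' = −1/λ ≈ -0.61803.
[1] lift (0,-1): star map gives 0.61803; window check 0.1 ≤ 0.61803 < 1.3 is true → IN Λ
[2] lift (-2,-2): star map gives -0.76393; window check 0.1 ≤ -0.76393 < 1.3 is false → out
[3] lift (-1,-5): star map gives 2.09017; window check 0.1 ≤ 2.09017 < 1.3 is false → out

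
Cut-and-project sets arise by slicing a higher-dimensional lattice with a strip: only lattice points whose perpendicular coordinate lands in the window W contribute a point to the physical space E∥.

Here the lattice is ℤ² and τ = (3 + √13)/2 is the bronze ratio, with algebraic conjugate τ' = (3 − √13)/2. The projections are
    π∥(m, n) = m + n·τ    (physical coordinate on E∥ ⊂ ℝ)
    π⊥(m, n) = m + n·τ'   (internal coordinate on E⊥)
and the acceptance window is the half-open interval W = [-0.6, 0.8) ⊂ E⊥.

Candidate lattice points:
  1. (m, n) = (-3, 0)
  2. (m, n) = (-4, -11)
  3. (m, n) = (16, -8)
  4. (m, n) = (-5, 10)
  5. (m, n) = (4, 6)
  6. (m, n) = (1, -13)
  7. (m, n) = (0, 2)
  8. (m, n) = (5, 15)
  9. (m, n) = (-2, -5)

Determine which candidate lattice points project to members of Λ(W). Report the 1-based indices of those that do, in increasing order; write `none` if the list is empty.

8, 9

τ' = (3−√13)/2 ≈ -0.3028.
candidate 1: (m,n)=(-3,0) → π∥ = -3+0·τ ≈ -3.0000, π⊥ = -3+0·τ' ≈ -3.0000 ∉ [-0.6, 0.8) ⇒ out
candidate 2: (m,n)=(-4,-11) → π∥ = -4-11·τ ≈ -40.3305, π⊥ = -4-11·τ' ≈ -0.6695 ∉ [-0.6, 0.8) ⇒ out
candidate 3: (m,n)=(16,-8) → π∥ = 16-8·τ ≈ -10.4222, π⊥ = 16-8·τ' ≈ 18.4222 ∉ [-0.6, 0.8) ⇒ out
candidate 4: (m,n)=(-5,10) → π∥ = -5+10·τ ≈ 28.0278, π⊥ = -5+10·τ' ≈ -8.0278 ∉ [-0.6, 0.8) ⇒ out
candidate 5: (m,n)=(4,6) → π∥ = 4+6·τ ≈ 23.8167, π⊥ = 4+6·τ' ≈ 2.1833 ∉ [-0.6, 0.8) ⇒ out
candidate 6: (m,n)=(1,-13) → π∥ = 1-13·τ ≈ -41.9361, π⊥ = 1-13·τ' ≈ 4.9361 ∉ [-0.6, 0.8) ⇒ out
candidate 7: (m,n)=(0,2) → π∥ = 0+2·τ ≈ 6.6056, π⊥ = 0+2·τ' ≈ -0.6056 ∉ [-0.6, 0.8) ⇒ out
candidate 8: (m,n)=(5,15) → π∥ = 5+15·τ ≈ 54.5416, π⊥ = 5+15·τ' ≈ 0.4584 ∈ [-0.6, 0.8) ⇒ IN Λ
candidate 9: (m,n)=(-2,-5) → π∥ = -2-5·τ ≈ -18.5139, π⊥ = -2-5·τ' ≈ -0.4861 ∈ [-0.6, 0.8) ⇒ IN Λ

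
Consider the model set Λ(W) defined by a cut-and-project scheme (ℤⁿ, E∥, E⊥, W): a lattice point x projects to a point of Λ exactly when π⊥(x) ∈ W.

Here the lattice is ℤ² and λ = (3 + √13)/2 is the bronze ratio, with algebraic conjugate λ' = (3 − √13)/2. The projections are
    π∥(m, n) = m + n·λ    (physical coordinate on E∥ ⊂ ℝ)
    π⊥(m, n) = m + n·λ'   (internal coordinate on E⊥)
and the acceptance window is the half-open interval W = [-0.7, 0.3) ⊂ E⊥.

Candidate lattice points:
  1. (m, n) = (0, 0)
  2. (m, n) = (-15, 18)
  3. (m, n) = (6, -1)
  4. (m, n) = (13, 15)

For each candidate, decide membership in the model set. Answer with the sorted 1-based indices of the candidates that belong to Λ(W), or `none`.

1

λ' = (3−√13)/2 ≈ -0.30278.
#1 (0,0): internal coord 0 + (0)·λ' = +0.00000; +0.00000 ∈ [-0.7, 0.3) → IN Λ
#2 (-15,18): internal coord -15 + (18)·λ' = -20.44996; -20.44996 ∉ [-0.7, 0.3) → out
#3 (6,-1): internal coord 6 + (-1)·λ' = +6.30278; +6.30278 ∉ [-0.7, 0.3) → out
#4 (13,15): internal coord 13 + (15)·λ' = +8.45837; +8.45837 ∉ [-0.7, 0.3) → out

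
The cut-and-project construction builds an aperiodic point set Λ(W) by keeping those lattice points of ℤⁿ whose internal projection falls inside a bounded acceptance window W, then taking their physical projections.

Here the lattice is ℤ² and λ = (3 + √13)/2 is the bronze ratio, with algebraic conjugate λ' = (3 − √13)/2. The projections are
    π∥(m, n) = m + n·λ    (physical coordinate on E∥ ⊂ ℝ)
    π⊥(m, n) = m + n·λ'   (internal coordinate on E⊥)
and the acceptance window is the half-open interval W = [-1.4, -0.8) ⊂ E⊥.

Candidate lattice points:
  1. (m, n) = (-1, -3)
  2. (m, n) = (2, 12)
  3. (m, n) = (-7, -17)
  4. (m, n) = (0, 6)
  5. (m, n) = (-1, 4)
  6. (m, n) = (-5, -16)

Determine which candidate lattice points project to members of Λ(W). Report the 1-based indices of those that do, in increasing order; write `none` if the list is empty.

none

Numerically λ ≈ 3.302776 and λ' = −1/λ ≈ -0.302776.
candidate 1: (m,n)=(-1,-3) → π∥ = -1-3·λ ≈ -10.908327, π⊥ = -1-3·λ' ≈ -0.091673 ∉ [-1.4, -0.8) ⇒ out
candidate 2: (m,n)=(2,12) → π∥ = 2+12·λ ≈ 41.633308, π⊥ = 2+12·λ' ≈ -1.633308 ∉ [-1.4, -0.8) ⇒ out
candidate 3: (m,n)=(-7,-17) → π∥ = -7-17·λ ≈ -63.147186, π⊥ = -7-17·λ' ≈ -1.852814 ∉ [-1.4, -0.8) ⇒ out
candidate 4: (m,n)=(0,6) → π∥ = 0+6·λ ≈ 19.816654, π⊥ = 0+6·λ' ≈ -1.816654 ∉ [-1.4, -0.8) ⇒ out
candidate 5: (m,n)=(-1,4) → π∥ = -1+4·λ ≈ 12.211103, π⊥ = -1+4·λ' ≈ -2.211103 ∉ [-1.4, -0.8) ⇒ out
candidate 6: (m,n)=(-5,-16) → π∥ = -5-16·λ ≈ -57.844410, π⊥ = -5-16·λ' ≈ -0.155590 ∉ [-1.4, -0.8) ⇒ out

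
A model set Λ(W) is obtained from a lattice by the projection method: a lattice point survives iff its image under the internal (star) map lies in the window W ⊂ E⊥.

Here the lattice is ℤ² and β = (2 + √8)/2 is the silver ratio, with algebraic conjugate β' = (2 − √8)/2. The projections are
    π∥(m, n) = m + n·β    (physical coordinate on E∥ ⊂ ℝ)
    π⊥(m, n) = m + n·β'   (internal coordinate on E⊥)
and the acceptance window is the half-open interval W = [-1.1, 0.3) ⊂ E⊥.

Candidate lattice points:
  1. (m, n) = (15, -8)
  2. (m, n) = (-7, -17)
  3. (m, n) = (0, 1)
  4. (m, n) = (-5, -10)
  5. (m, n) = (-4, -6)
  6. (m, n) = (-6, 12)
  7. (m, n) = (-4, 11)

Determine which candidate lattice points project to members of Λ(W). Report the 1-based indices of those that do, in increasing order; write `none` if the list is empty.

2, 3, 4

Compute β' = (2−√8)/2 = -0.41421, so π⊥(m,n) = m -0.41421·n.
[1] lift (15,-8): star map gives 18.31371; window check -1.1 ≤ 18.31371 < 0.3 is false → out
[2] lift (-7,-17): star map gives 0.04163; window check -1.1 ≤ 0.04163 < 0.3 is true → IN Λ
[3] lift (0,1): star map gives -0.41421; window check -1.1 ≤ -0.41421 < 0.3 is true → IN Λ
[4] lift (-5,-10): star map gives -0.85786; window check -1.1 ≤ -0.85786 < 0.3 is true → IN Λ
[5] lift (-4,-6): star map gives -1.51472; window check -1.1 ≤ -1.51472 < 0.3 is false → out
[6] lift (-6,12): star map gives -10.97056; window check -1.1 ≤ -10.97056 < 0.3 is false → out
[7] lift (-4,11): star map gives -8.55635; window check -1.1 ≤ -8.55635 < 0.3 is false → out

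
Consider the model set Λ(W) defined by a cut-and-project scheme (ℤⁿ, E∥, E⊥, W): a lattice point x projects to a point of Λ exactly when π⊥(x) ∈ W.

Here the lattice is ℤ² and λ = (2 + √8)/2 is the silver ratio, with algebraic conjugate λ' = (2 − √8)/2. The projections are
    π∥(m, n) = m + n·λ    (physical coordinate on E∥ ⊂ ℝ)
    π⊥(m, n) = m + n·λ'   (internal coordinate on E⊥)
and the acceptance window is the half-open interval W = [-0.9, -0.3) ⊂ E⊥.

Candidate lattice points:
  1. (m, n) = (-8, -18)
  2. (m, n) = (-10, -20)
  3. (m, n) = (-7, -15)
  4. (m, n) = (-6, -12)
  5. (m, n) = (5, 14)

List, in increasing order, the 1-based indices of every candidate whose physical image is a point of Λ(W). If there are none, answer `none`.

λ' = (2−√8)/2 ≈ -0.414214.
[1] lift (-8,-18): star map gives -0.544156; window check -0.9 ≤ -0.544156 < -0.3 is true → IN Λ
[2] lift (-10,-20): star map gives -1.715729; window check -0.9 ≤ -1.715729 < -0.3 is false → out
[3] lift (-7,-15): star map gives -0.786797; window check -0.9 ≤ -0.786797 < -0.3 is true → IN Λ
[4] lift (-6,-12): star map gives -1.029437; window check -0.9 ≤ -1.029437 < -0.3 is false → out
[5] lift (5,14): star map gives -0.798990; window check -0.9 ≤ -0.798990 < -0.3 is true → IN Λ

1, 3, 5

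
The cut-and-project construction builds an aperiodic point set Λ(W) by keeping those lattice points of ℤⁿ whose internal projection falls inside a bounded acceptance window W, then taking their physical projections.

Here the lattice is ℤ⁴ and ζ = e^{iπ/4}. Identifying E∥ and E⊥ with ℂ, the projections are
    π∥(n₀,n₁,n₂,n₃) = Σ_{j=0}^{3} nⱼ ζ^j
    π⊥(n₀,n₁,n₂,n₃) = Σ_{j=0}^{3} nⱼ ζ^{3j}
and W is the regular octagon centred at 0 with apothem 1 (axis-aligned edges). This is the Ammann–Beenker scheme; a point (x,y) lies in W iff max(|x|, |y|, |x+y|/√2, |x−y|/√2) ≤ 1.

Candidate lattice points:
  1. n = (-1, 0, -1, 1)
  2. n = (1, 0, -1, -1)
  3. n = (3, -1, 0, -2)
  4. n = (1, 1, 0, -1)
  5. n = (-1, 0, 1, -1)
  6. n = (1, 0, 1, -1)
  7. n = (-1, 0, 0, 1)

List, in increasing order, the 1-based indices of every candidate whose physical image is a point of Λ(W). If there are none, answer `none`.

2, 4, 7

π⊥(n) = n₀ + n₁ζ³ + n₂ζ⁶ + n₃ζ⁹ where ζ = e^{iπ/4}.
candidate 1: n = (-1, 0, -1, 1) → π⊥ ≈ (-0.2929, +1.7071); max(|x|,|y|,|x±y|/√2) = 1.7071 > 1 ⇒ ∉ W
candidate 2: n = (1, 0, -1, -1) → π⊥ ≈ (+0.2929, +0.2929); max(|x|,|y|,|x±y|/√2) = 0.4142 ≤ 1 ⇒ ∈ W
candidate 3: n = (3, -1, 0, -2) → π⊥ ≈ (+2.2929, -2.1213); max(|x|,|y|,|x±y|/√2) = 3.1213 > 1 ⇒ ∉ W
candidate 4: n = (1, 1, 0, -1) → π⊥ ≈ (-0.4142, +0.0000); max(|x|,|y|,|x±y|/√2) = 0.4142 ≤ 1 ⇒ ∈ W
candidate 5: n = (-1, 0, 1, -1) → π⊥ ≈ (-1.7071, -1.7071); max(|x|,|y|,|x±y|/√2) = 2.4142 > 1 ⇒ ∉ W
candidate 6: n = (1, 0, 1, -1) → π⊥ ≈ (+0.2929, -1.7071); max(|x|,|y|,|x±y|/√2) = 1.7071 > 1 ⇒ ∉ W
candidate 7: n = (-1, 0, 0, 1) → π⊥ ≈ (-0.2929, +0.7071); max(|x|,|y|,|x±y|/√2) = 0.7071 ≤ 1 ⇒ ∈ W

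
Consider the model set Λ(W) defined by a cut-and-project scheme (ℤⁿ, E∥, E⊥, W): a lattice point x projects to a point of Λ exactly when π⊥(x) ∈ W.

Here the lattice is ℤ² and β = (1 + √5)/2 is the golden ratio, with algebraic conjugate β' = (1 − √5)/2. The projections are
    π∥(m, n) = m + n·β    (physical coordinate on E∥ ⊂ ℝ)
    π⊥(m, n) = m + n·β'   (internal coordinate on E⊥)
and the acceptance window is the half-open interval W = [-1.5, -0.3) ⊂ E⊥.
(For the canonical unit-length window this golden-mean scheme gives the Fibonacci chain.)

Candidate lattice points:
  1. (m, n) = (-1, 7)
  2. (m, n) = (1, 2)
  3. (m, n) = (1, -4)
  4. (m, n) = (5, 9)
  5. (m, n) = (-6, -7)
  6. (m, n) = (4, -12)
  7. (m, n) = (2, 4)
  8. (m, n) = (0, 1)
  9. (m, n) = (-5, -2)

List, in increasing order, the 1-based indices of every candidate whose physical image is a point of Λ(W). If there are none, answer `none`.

4, 7, 8

β' = (1−√5)/2 ≈ -0.618034.
[1] lift (-1,7): star map gives -5.326238; window check -1.5 ≤ -5.326238 < -0.3 is false → out
[2] lift (1,2): star map gives -0.236068; window check -1.5 ≤ -0.236068 < -0.3 is false → out
[3] lift (1,-4): star map gives 3.472136; window check -1.5 ≤ 3.472136 < -0.3 is false → out
[4] lift (5,9): star map gives -0.562306; window check -1.5 ≤ -0.562306 < -0.3 is true → IN Λ
[5] lift (-6,-7): star map gives -1.673762; window check -1.5 ≤ -1.673762 < -0.3 is false → out
[6] lift (4,-12): star map gives 11.416408; window check -1.5 ≤ 11.416408 < -0.3 is false → out
[7] lift (2,4): star map gives -0.472136; window check -1.5 ≤ -0.472136 < -0.3 is true → IN Λ
[8] lift (0,1): star map gives -0.618034; window check -1.5 ≤ -0.618034 < -0.3 is true → IN Λ
[9] lift (-5,-2): star map gives -3.763932; window check -1.5 ≤ -3.763932 < -0.3 is false → out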